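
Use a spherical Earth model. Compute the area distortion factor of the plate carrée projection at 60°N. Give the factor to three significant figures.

In the plate carrée (x = Rλ, y = Rφ), meridians are true-scale (h = 1) and parallels are stretched by k = sec φ.
Areal scale = h·k = 1 × sec φ; at 60°, h = 1.000, k = 2.000, so h·k = 2.000.

2.00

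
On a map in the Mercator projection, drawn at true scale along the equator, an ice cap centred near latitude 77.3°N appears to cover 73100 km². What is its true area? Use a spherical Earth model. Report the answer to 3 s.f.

3530 km²

The Mercator projection is conformal; its linear scale factor is the same in every direction and equals sec φ = 1/cos φ.
Areal scale = k² = sec²φ = 1/cos²(77.3°) = 1/0.2198² = 20.69.
True area = apparent / (areal scale) = 73100 / 20.69 ≈ 3530 km².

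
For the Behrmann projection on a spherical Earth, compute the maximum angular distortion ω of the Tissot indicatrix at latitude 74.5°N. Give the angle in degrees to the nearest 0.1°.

111.4°

The Behrmann projection is cylindrical equal-area with φ₀ = 30°. For cylindrical equal-area with standard parallel φ₀, h = cos φ / cos φ₀ and k = cos φ₀ / cos φ, so h·k = 1.
At 74.5°: h = 0.3086, k = 3.241; principal scales a = 3.241, b = 0.3086.
sin(ω/2) = (a − b)/(a + b) = 2.932/3.549 = 0.8261, so ω = 2 arcsin(0.8261) ≈ 111.4°.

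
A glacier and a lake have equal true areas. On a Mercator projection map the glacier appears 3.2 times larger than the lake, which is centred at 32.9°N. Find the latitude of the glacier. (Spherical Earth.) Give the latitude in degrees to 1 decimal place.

On Mercator, (apparent₁)/(apparent₂) = sec²φ₁ / sec²φ₂ when true areas are equal.
cos²φ₂ / cos²φ₁ = 3.2  ⇒  cos φ₁ = cos 32.9° / √3.2 = 0.8396/1.789 = 0.4694.
φ₁ = arccos(0.4694) ≈ 62.0°.

62.0°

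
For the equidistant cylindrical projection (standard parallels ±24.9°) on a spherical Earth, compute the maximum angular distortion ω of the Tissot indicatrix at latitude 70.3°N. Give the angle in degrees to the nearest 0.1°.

The equidistant cylindrical projection with φ₀ = 24.9° has h = 1 (meridians true) and k = cos φ₀ / cos φ along parallels.
At 70.3°: h = 1.000, k = 2.691; principal scales a = 2.691, b = 1.000.
sin(ω/2) = (a − b)/(a + b) = 1.691/3.691 = 0.4581, so ω = 2 arcsin(0.4581) ≈ 54.5°.

54.5°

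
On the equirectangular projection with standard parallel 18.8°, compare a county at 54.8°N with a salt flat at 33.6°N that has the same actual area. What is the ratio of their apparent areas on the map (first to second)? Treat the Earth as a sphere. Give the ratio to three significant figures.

1.44

With standard parallel φ₀ = 18.8°, the equirectangular projection gives x = Rλ cos φ₀, y = Rφ, so h = 1 and k = cos 18.8° / cos φ.
Areal scale at 54.8°: h·k = 1.000 × 1.642 = 1.642.
Areal scale at 33.6°: h·k = 1.000 × 1.137 = 1.137.
Ratio = 1.642/1.137 ≈ 1.44.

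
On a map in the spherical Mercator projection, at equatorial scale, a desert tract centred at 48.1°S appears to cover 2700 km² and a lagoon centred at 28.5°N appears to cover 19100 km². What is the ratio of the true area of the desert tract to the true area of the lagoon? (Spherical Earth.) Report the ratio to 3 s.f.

Since Mercator area scale is 1/cos²φ, the true area equals the apparent area multiplied by cos²φ.
True area of desert tract: 2700 × cos²(48.1°) = 2700 × 0.4460 = 1204 km².
True area of lagoon: 19100 × cos²(28.5°) = 19100 × 0.7723 = 14750 km².
Ratio = 1204 / 14750 ≈ 0.0816.

0.0816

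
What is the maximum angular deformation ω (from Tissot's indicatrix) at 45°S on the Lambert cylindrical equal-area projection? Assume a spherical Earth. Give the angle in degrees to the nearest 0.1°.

The Lambert cylindrical equal-area projection is the cylindrical equal-area projection with its standard parallel at the equator (φ₀ = 0). Cylindrical equal-area (φ₀ = 0°): h = cos φ / cos 0° along meridians, k = cos 0° / cos φ along parallels; h·k = 1.
At 45°: h = 0.7071, k = 1.414; principal scales a = 1.414, b = 0.7071.
sin(ω/2) = (a − b)/(a + b) = 0.7071/2.121 = 0.3333, so ω = 2 arcsin(0.3333) ≈ 38.9°.

38.9°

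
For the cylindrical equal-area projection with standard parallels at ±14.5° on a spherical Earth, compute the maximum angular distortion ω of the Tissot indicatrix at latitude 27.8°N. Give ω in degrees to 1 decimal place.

10.3°

Cylindrical equal-area (φ₀ = 14.5°): h = cos φ / cos 14.5° along meridians, k = cos 14.5° / cos φ along parallels; h·k = 1.
At 27.8°: h = 0.9137, k = 1.094; principal scales a = 1.094, b = 0.9137.
sin(ω/2) = (a − b)/(a + b) = 0.1808/2.008 = 0.09003, so ω = 2 arcsin(0.09003) ≈ 10.3°.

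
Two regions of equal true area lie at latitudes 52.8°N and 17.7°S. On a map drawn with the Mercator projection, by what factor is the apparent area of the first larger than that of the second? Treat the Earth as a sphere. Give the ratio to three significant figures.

Mercator is conformal with k = sec φ, so areal scale = k² = sec²φ.
At 52.8°: sec²(52.8°) = 1/0.6046² = 2.736.
At 17.7°: sec²(17.7°) = 1/0.9527² = 1.102.
Ratio = 2.736/1.102 = cos²(17.7°)/cos²(52.8°) ≈ 2.48.

2.48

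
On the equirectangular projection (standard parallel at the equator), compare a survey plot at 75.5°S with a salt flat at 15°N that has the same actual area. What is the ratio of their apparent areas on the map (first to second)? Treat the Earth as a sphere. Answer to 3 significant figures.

Plate carrée maps x = Rλ, y = Rφ. The meridian scale is h = 1 and the parallel scale is k = 1/cos φ = sec φ.
Areal scale at 75.5°: h·k = 1.000 × 3.994 = 3.994.
Areal scale at 15°: h·k = 1.000 × 1.035 = 1.035.
Ratio = 3.994/1.035 ≈ 3.86.

3.86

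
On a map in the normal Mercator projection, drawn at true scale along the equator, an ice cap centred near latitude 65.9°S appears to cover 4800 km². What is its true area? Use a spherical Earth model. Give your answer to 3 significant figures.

800 km²

The Mercator projection is conformal; its linear scale factor is the same in every direction and equals sec φ = 1/cos φ.
Areal scale = k² = sec²φ = 1/cos²(65.9°) = 1/0.4083² = 5.998.
True area = apparent / (areal scale) = 4800 / 5.998 ≈ 800 km².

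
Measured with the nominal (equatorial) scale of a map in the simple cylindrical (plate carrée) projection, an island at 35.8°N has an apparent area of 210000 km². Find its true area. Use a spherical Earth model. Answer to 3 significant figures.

Plate carrée maps x = Rλ, y = Rφ. The meridian scale is h = 1 and the parallel scale is k = 1/cos φ = sec φ.
Areal scale = h·k = 1 × sec φ; at 35.8°, h = 1.000, k = 1.233, so h·k = 1.233.
True area = apparent / (areal scale) = 210000 / 1.233 ≈ 170000 km².

170000 km²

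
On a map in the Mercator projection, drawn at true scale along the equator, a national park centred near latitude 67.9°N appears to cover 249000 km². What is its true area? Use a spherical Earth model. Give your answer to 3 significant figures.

For Mercator, h = k = sec φ (a conformal cylindrical projection has a single point scale, 1/cos φ).
Areal scale = k² = sec²φ = 1/cos²(67.9°) = 1/0.3762² = 7.065.
True area = apparent / (areal scale) = 249000 / 7.065 ≈ 35200 km².

35200 km²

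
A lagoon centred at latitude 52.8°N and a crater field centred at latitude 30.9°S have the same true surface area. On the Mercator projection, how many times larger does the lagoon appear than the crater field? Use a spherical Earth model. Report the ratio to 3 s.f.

2.01

Mercator areal scale is sec²φ.
At 52.8°: sec²(52.8°) = 1/0.6046² = 2.736.
At 30.9°: sec²(30.9°) = 1/0.8581² = 1.358.
Ratio = 2.736/1.358 = cos²(30.9°)/cos²(52.8°) ≈ 2.01.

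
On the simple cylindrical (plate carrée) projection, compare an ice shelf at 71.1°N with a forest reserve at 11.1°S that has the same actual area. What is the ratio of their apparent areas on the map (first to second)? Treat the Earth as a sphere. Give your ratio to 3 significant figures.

For the equirectangular projection with φ₀ = 0 (plate carrée), h = 1 along meridians and k = sec φ along parallels.
Areal scale at 71.1°: h·k = 1.000 × 3.087 = 3.087.
Areal scale at 11.1°: h·k = 1.000 × 1.019 = 1.019.
Ratio = 3.087/1.019 ≈ 3.03.

3.03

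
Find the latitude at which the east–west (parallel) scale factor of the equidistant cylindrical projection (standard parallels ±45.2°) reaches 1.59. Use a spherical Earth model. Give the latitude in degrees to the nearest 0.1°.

In the equirectangular projection with standard parallel φ₀ = 45.2° (x = Rλ cos φ₀, y = Rφ), meridians are true-scale (h = 1) and the parallel scale is k = cos φ₀ / cos φ.
k = cos φ₀ / cos φ = 1.59  ⇒  cos φ = cos 45.2° / 1.59 = 0.4432.
φ = arccos(0.4432) ≈ 63.7°.

63.7°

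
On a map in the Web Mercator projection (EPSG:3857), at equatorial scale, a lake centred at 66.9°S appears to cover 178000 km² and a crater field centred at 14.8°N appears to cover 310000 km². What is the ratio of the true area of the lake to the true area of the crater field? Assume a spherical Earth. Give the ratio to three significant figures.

0.0946

Since Mercator area scale is 1/cos²φ, the true area equals the apparent area multiplied by cos²φ.
True area of lake: 178000 × cos²(66.9°) = 178000 × 0.1539 = 27400 km².
True area of crater field: 310000 × cos²(14.8°) = 310000 × 0.9347 = 289800 km².
Ratio = 27400 / 289800 ≈ 0.0946.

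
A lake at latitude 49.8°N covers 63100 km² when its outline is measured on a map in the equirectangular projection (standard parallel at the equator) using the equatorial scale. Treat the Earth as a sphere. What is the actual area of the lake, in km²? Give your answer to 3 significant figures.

Plate carrée maps x = Rλ, y = Rφ. The meridian scale is h = 1 and the parallel scale is k = 1/cos φ = sec φ.
Areal scale = h·k = 1 × sec φ; at 49.8°, h = 1.000, k = 1.549, so h·k = 1.549.
True area = apparent / (areal scale) = 63100 / 1.549 ≈ 40700 km².

40700 km²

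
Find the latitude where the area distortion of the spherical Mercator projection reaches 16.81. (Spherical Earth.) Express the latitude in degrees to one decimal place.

75.9°

Mercator areal scale is sec²φ.
sec²φ = 16.81  ⇒  cos²φ = 0.05949  ⇒  cos φ = 0.2439.
φ = arccos(0.2439) ≈ 75.9°.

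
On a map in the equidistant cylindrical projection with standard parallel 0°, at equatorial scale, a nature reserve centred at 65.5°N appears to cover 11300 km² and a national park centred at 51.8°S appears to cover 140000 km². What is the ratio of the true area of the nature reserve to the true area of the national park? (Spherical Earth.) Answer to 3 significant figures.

0.0541

Plate carrée has h = 1 and k = sec φ, giving areal scale sec φ; true area = (apparent area) · cos φ.
True area of nature reserve: 11300 × cos(65.5°) = 11300 × 0.4147 = 4686 km².
True area of national park: 140000 × cos(51.8°) = 140000 × 0.6184 = 86580 km².
Ratio = 4686 / 86580 ≈ 0.0541.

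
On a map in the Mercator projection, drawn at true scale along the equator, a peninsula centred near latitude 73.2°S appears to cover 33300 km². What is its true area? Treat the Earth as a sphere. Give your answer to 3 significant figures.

Mercator is conformal, so the point scale is isotropic: h = k = sec φ = 1/cos φ.
Areal scale = k² = sec²φ = 1/cos²(73.2°) = 1/0.2890² = 11.97.
True area = apparent / (areal scale) = 33300 / 11.97 ≈ 2780 km².

2780 km²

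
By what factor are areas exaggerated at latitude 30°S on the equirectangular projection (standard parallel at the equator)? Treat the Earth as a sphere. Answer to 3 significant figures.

In the plate carrée (x = Rλ, y = Rφ), meridians are true-scale (h = 1) and parallels are stretched by k = sec φ.
Areal scale = h·k = 1 × sec φ; at 30°, h = 1.000, k = 1.155, so h·k = 1.155.

1.15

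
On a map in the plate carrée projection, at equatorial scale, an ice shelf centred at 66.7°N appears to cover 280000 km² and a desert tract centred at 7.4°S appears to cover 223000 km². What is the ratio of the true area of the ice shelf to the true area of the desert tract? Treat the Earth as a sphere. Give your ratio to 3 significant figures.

Plate carrée has h = 1 and k = sec φ, giving areal scale sec φ; true area = (apparent area) · cos φ.
True area of ice shelf: 280000 × cos(66.7°) = 280000 × 0.3955 = 110800 km².
True area of desert tract: 223000 × cos(7.4°) = 223000 × 0.9917 = 221100 km².
Ratio = 110800 / 221100 ≈ 0.501.

0.501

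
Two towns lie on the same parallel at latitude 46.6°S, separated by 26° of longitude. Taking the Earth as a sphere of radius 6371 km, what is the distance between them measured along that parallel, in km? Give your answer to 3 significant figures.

1990 km

Arc length along a parallel = R cos φ · Δλ (with Δλ in radians).
= 6371 × cos 46.6° × (26° × π/180) = 6371 × 0.6871 × 0.4538 ≈ 1990 km.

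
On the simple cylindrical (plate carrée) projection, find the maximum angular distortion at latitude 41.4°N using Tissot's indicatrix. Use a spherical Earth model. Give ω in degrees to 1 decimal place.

16.4°

For the equirectangular projection with φ₀ = 0 (plate carrée), h = 1 along meridians and k = sec φ along parallels.
At 41.4°: h = 1.000, k = 1.333; principal scales a = 1.333, b = 1.000.
sin(ω/2) = (a − b)/(a + b) = 0.3331/2.333 = 0.1428, so ω = 2 arcsin(0.1428) ≈ 16.4°.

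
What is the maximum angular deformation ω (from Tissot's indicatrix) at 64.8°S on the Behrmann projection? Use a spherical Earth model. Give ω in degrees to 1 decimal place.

75.3°

The Behrmann projection is cylindrical equal-area with φ₀ = 30°. Cylindrical equal-area (φ₀ = 30°): h = cos φ / cos 30° along meridians, k = cos 30° / cos φ along parallels; h·k = 1.
At 64.8°: h = 0.4916, k = 2.034; principal scales a = 2.034, b = 0.4916.
sin(ω/2) = (a − b)/(a + b) = 1.542/2.526 = 0.6107, so ω = 2 arcsin(0.6107) ≈ 75.3°.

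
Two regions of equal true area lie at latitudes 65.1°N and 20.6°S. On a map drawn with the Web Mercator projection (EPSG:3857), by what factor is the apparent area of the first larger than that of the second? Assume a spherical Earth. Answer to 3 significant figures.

On Mercator, area is exaggerated by sec²φ = 1/cos²φ.
At 65.1°: sec²(65.1°) = 1/0.4210² = 5.641.
At 20.6°: sec²(20.6°) = 1/0.9361² = 1.141.
Ratio = 5.641/1.141 = cos²(20.6°)/cos²(65.1°) ≈ 4.94.

4.94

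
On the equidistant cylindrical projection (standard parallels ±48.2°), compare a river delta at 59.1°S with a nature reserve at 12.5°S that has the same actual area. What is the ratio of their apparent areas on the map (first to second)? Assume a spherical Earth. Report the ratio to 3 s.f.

With standard parallel φ₀ = 48.2°, the equirectangular projection gives x = Rλ cos φ₀, y = Rφ, so h = 1 and k = cos 48.2° / cos φ.
Areal scale at 59.1°: h·k = 1.000 × 1.298 = 1.298.
Areal scale at 12.5°: h·k = 1.000 × 0.6827 = 0.6827.
Ratio = 1.298/0.6827 ≈ 1.90.

1.90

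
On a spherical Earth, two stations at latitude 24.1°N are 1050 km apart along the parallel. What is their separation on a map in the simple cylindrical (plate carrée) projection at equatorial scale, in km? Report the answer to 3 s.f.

For the equirectangular projection with φ₀ = 0 (plate carrée), h = 1 along meridians and k = sec φ along parallels.
Along the parallel, k = sec 24.1° = 1/0.9128 = 1.095.
Map distance = 1050 × 1.095 ≈ 1150 km.

1150 km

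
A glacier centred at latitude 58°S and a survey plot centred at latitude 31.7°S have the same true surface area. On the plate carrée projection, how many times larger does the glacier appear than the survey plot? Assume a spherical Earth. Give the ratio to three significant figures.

Plate carrée maps x = Rλ, y = Rφ. The meridian scale is h = 1 and the parallel scale is k = 1/cos φ = sec φ.
Areal scale at 58°: h·k = 1.000 × 1.887 = 1.887.
Areal scale at 31.7°: h·k = 1.000 × 1.175 = 1.175.
Ratio = 1.887/1.175 ≈ 1.61.

1.61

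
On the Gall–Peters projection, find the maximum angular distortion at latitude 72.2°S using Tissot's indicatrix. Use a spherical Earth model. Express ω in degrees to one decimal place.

Gall–Peters is a cylindrical equal-area projection with standard parallels at ±45°. For cylindrical equal-area with standard parallel φ₀, h = cos φ / cos φ₀ and k = cos φ₀ / cos φ, so h·k = 1.
At 72.2°: h = 0.4323, k = 2.313; principal scales a = 2.313, b = 0.4323.
sin(ω/2) = (a − b)/(a + b) = 1.881/2.745 = 0.6851, so ω = 2 arcsin(0.6851) ≈ 86.5°.

86.5°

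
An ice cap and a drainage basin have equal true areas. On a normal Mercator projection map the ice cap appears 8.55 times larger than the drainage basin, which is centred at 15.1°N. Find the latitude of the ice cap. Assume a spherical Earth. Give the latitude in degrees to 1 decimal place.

For equal true areas on Mercator, apparent areas scale as sec²φ, so the ratio is cos²φ₂ / cos²φ₁.
cos²φ₂ / cos²φ₁ = 8.55  ⇒  cos φ₁ = cos 15.1° / √8.55 = 0.9655/2.924 = 0.3302.
φ₁ = arccos(0.3302) ≈ 70.7°.

70.7°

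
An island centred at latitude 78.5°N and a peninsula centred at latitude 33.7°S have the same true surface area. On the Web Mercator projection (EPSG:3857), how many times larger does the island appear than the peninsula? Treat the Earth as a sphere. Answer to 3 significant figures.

Mercator areal scale is sec²φ.
At 78.5°: sec²(78.5°) = 1/0.1994² = 25.16.
At 33.7°: sec²(33.7°) = 1/0.8320² = 1.445.
Ratio = 25.16/1.445 = cos²(33.7°)/cos²(78.5°) ≈ 17.4.

17.4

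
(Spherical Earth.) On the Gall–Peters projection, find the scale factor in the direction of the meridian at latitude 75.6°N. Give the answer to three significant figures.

0.352

Gall–Peters is a cylindrical equal-area projection with standard parallels at ±45°. Cylindrical equal-area (φ₀ = 45°): h = cos φ / cos 45° along meridians, k = cos 45° / cos φ along parallels; h·k = 1.
h = cos 75.6° / cos 45° = 0.2487/0.7071 = 0.3517.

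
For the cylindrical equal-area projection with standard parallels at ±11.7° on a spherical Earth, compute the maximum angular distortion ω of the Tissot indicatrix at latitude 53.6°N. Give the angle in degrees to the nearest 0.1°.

55.1°

A cylindrical equal-area projection with standard parallel φ₀ has meridian scale h = cos φ / cos φ₀ and parallel scale k = cos φ₀ / cos φ (so areas are preserved, h·k = 1).
At 53.6°: h = 0.6060, k = 1.650; principal scales a = 1.650, b = 0.6060.
sin(ω/2) = (a − b)/(a + b) = 1.044/2.256 = 0.4628, so ω = 2 arcsin(0.4628) ≈ 55.1°.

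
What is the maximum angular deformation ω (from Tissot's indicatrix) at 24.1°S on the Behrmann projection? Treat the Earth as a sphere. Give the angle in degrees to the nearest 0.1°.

6.0°

The Behrmann projection is cylindrical equal-area with φ₀ = 30°. A cylindrical equal-area projection with standard parallel φ₀ has meridian scale h = cos φ / cos φ₀ and parallel scale k = cos φ₀ / cos φ (so areas are preserved, h·k = 1).
At 24.1°: h = 1.054, k = 0.9487; principal scales a = 1.054, b = 0.9487.
sin(ω/2) = (a − b)/(a + b) = 0.1053/2.003 = 0.05259, so ω = 2 arcsin(0.05259) ≈ 6.0°.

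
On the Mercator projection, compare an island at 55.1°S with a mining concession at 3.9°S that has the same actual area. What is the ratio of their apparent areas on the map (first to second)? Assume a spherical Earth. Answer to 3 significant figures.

3.04

Mercator areal scale is sec²φ.
At 55.1°: sec²(55.1°) = 1/0.5721² = 3.055.
At 3.9°: sec²(3.9°) = 1/0.9977² = 1.005.
Ratio = 3.055/1.005 = cos²(3.9°)/cos²(55.1°) ≈ 3.04.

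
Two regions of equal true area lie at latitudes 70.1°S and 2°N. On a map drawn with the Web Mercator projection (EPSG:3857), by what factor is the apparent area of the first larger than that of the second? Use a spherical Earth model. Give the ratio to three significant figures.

Mercator is conformal with k = sec φ, so areal scale = k² = sec²φ.
At 70.1°: sec²(70.1°) = 1/0.3404² = 8.631.
At 2°: sec²(2°) = 1/0.9994² = 1.001.
Ratio = 8.631/1.001 = cos²(2°)/cos²(70.1°) ≈ 8.62.

8.62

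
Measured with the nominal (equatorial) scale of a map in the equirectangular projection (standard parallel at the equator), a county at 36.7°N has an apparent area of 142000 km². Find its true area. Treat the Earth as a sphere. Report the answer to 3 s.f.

114000 km²

For the equirectangular projection with φ₀ = 0 (plate carrée), h = 1 along meridians and k = sec φ along parallels.
Areal scale = h·k = 1 × sec φ; at 36.7°, h = 1.000, k = 1.247, so h·k = 1.247.
True area = apparent / (areal scale) = 142000 / 1.247 ≈ 114000 km².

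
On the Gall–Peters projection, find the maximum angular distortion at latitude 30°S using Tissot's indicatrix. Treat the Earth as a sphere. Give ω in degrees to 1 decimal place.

The Gall–Peters projection is cylindrical equal-area with φ₀ = 45°. For cylindrical equal-area with standard parallel φ₀, h = cos φ / cos φ₀ and k = cos φ₀ / cos φ, so h·k = 1.
At 30°: h = 1.225, k = 0.8165; principal scales a = 1.225, b = 0.8165.
sin(ω/2) = (a − b)/(a + b) = 0.4082/2.041 = 0.2000, so ω = 2 arcsin(0.2000) ≈ 23.1°.

23.1°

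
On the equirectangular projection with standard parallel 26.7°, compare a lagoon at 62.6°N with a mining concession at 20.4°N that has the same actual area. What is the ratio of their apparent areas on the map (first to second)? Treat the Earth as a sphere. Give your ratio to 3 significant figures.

2.04

The equidistant cylindrical projection with φ₀ = 26.7° has h = 1 (meridians true) and k = cos φ₀ / cos φ along parallels.
Areal scale at 62.6°: h·k = 1.000 × 1.941 = 1.941.
Areal scale at 20.4°: h·k = 1.000 × 0.9532 = 0.9532.
Ratio = 1.941/0.9532 ≈ 2.04.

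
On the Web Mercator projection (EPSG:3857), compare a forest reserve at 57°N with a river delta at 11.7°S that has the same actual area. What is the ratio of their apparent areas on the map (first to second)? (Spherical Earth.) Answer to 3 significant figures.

On Mercator, area is exaggerated by sec²φ = 1/cos²φ.
At 57°: sec²(57°) = 1/0.5446² = 3.371.
At 11.7°: sec²(11.7°) = 1/0.9792² = 1.043.
Ratio = 3.371/1.043 = cos²(11.7°)/cos²(57°) ≈ 3.23.

3.23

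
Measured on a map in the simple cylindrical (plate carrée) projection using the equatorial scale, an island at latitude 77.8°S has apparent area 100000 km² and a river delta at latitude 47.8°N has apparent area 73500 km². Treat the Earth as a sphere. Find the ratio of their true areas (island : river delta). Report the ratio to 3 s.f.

On the plate carrée, areal scale = h·k = 1 × sec φ, so true area = apparent × cos φ.
True area of island: 100000 × cos(77.8°) = 100000 × 0.2113 = 21130 km².
True area of river delta: 73500 × cos(47.8°) = 73500 × 0.6717 = 49370 km².
Ratio = 21130 / 49370 ≈ 0.428.

0.428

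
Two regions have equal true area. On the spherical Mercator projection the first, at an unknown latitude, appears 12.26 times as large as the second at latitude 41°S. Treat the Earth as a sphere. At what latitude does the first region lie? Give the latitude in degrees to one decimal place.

On Mercator, (apparent₁)/(apparent₂) = sec²φ₁ / sec²φ₂ when true areas are equal.
cos²φ₂ / cos²φ₁ = 12.26  ⇒  cos φ₁ = cos 41° / √12.26 = 0.7547/3.501 = 0.2155.
φ₁ = arccos(0.2155) ≈ 77.6°.

77.6°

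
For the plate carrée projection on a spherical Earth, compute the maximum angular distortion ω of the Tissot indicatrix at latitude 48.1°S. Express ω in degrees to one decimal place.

23.0°

Plate carrée maps x = Rλ, y = Rφ. The meridian scale is h = 1 and the parallel scale is k = 1/cos φ = sec φ.
At 48.1°: h = 1.000, k = 1.497; principal scales a = 1.497, b = 1.000.
sin(ω/2) = (a − b)/(a + b) = 0.4974/2.497 = 0.1992, so ω = 2 arcsin(0.1992) ≈ 23.0°.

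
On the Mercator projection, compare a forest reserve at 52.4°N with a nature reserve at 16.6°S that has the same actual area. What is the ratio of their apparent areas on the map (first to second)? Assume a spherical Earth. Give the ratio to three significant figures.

On Mercator, area is exaggerated by sec²φ = 1/cos²φ.
At 52.4°: sec²(52.4°) = 1/0.6101² = 2.686.
At 16.6°: sec²(16.6°) = 1/0.9583² = 1.089.
Ratio = 2.686/1.089 = cos²(16.6°)/cos²(52.4°) ≈ 2.47.

2.47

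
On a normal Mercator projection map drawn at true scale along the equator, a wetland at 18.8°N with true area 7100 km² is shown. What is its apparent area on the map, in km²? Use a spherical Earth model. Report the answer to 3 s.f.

Mercator is conformal, so the point scale is isotropic: h = k = sec φ = 1/cos φ.
Areal scale = k² = sec²φ = 1/cos²(18.8°) = 1/0.9466² = 1.116.
Apparent area = 7100 × 1.116 ≈ 7920 km².

7920 km²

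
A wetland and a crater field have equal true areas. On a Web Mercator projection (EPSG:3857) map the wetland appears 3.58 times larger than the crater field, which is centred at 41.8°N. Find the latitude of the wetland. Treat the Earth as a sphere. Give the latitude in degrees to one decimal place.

Mercator areal scale is sec²φ, so apparent-area ratio = sec²φ₁ / sec²φ₂ = cos²φ₂ / cos²φ₁.
cos²φ₂ / cos²φ₁ = 3.58  ⇒  cos φ₁ = cos 41.8° / √3.58 = 0.7455/1.892 = 0.3940.
φ₁ = arccos(0.3940) ≈ 66.8°.

66.8°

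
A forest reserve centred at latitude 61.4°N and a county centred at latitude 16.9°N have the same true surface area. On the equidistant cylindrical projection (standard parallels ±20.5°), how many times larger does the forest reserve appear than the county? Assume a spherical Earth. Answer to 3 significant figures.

2.00

With standard parallel φ₀ = 20.5°, the equirectangular projection gives x = Rλ cos φ₀, y = Rφ, so h = 1 and k = cos 20.5° / cos φ.
Areal scale at 61.4°: h·k = 1.000 × 1.957 = 1.957.
Areal scale at 16.9°: h·k = 1.000 × 0.9789 = 0.9789.
Ratio = 1.957/0.9789 ≈ 2.00.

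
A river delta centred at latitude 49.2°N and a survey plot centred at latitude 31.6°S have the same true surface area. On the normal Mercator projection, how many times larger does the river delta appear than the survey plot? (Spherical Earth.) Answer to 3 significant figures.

1.70

Mercator is conformal with k = sec φ, so areal scale = k² = sec²φ.
At 49.2°: sec²(49.2°) = 1/0.6534² = 2.342.
At 31.6°: sec²(31.6°) = 1/0.8517² = 1.378.
Ratio = 2.342/1.378 = cos²(31.6°)/cos²(49.2°) ≈ 1.70.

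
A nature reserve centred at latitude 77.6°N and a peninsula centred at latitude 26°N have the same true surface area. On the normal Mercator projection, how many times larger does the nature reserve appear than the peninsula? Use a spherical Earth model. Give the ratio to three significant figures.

Mercator areal scale is sec²φ.
At 77.6°: sec²(77.6°) = 1/0.2147² = 21.69.
At 26°: sec²(26°) = 1/0.8988² = 1.238.
Ratio = 21.69/1.238 = cos²(26°)/cos²(77.6°) ≈ 17.5.

17.5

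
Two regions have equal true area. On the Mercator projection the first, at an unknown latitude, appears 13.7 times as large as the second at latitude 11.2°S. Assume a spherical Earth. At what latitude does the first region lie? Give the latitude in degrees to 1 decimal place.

74.6°

Mercator areal scale is sec²φ, so apparent-area ratio = sec²φ₁ / sec²φ₂ = cos²φ₂ / cos²φ₁.
cos²φ₂ / cos²φ₁ = 13.7  ⇒  cos φ₁ = cos 11.2° / √13.7 = 0.9810/3.701 = 0.2650.
φ₁ = arccos(0.2650) ≈ 74.6°.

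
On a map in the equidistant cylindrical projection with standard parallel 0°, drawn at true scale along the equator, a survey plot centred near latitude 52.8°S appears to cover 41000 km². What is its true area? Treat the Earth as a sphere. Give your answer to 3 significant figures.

In the plate carrée (x = Rλ, y = Rφ), meridians are true-scale (h = 1) and parallels are stretched by k = sec φ.
Areal scale = h·k = 1 × sec φ; at 52.8°, h = 1.000, k = 1.654, so h·k = 1.654.
True area = apparent / (areal scale) = 41000 / 1.654 ≈ 24800 km².

24800 km²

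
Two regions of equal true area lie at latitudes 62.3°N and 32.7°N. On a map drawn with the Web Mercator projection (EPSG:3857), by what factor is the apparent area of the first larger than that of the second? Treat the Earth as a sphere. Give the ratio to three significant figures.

3.28

On Mercator, area is exaggerated by sec²φ = 1/cos²φ.
At 62.3°: sec²(62.3°) = 1/0.4648² = 4.628.
At 32.7°: sec²(32.7°) = 1/0.8415² = 1.412.
Ratio = 4.628/1.412 = cos²(32.7°)/cos²(62.3°) ≈ 3.28.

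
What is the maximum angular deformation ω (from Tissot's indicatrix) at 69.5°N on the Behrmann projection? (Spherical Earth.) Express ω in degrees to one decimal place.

Behrmann is a cylindrical equal-area projection with standard parallels at ±30°. For cylindrical equal-area with standard parallel φ₀, h = cos φ / cos φ₀ and k = cos φ₀ / cos φ, so h·k = 1.
At 69.5°: h = 0.4044, k = 2.473; principal scales a = 2.473, b = 0.4044.
sin(ω/2) = (a − b)/(a + b) = 2.069/2.877 = 0.7189, so ω = 2 arcsin(0.7189) ≈ 91.9°.

91.9°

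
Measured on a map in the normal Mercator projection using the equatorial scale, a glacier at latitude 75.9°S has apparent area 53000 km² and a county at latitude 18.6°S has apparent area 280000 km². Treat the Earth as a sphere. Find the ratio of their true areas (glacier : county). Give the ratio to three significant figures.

Since Mercator area scale is 1/cos²φ, the true area equals the apparent area multiplied by cos²φ.
True area of glacier: 53000 × cos²(75.9°) = 53000 × 0.05935 = 3145 km².
True area of county: 280000 × cos²(18.6°) = 280000 × 0.8983 = 251500 km².
Ratio = 3145 / 251500 ≈ 0.0125.

0.0125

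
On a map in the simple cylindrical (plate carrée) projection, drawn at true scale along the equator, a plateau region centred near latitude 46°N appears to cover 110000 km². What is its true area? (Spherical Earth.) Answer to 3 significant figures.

Plate carrée maps x = Rλ, y = Rφ. The meridian scale is h = 1 and the parallel scale is k = 1/cos φ = sec φ.
Areal scale = h·k = 1 × sec φ; at 46°, h = 1.000, k = 1.440, so h·k = 1.440.
True area = apparent / (areal scale) = 110000 / 1.440 ≈ 76400 km².

76400 km²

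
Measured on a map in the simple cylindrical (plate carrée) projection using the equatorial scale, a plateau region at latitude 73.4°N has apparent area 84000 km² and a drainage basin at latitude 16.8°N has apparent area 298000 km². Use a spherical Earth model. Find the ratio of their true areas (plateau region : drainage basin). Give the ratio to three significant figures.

On the plate carrée, areal scale = h·k = 1 × sec φ, so true area = apparent × cos φ.
True area of plateau region: 84000 × cos(73.4°) = 84000 × 0.2857 = 24000 km².
True area of drainage basin: 298000 × cos(16.8°) = 298000 × 0.9573 = 285300 km².
Ratio = 24000 / 285300 ≈ 0.0841.

0.0841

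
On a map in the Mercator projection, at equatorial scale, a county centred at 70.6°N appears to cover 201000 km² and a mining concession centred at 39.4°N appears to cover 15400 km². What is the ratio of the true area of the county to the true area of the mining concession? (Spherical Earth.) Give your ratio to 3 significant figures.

2.41

Mercator's areal exaggeration is sec²φ; hence true area = (apparent area) · cos²φ.
True area of county: 201000 × cos²(70.6°) = 201000 × 0.1103 = 22180 km².
True area of mining concession: 15400 × cos²(39.4°) = 15400 × 0.5971 = 9196 km².
Ratio = 22180 / 9196 ≈ 2.41.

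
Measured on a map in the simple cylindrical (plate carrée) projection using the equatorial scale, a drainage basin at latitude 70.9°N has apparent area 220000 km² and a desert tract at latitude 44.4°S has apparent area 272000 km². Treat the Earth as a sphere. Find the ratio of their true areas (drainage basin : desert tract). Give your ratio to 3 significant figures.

Plate carrée has h = 1 and k = sec φ, giving areal scale sec φ; true area = (apparent area) · cos φ.
True area of drainage basin: 220000 × cos(70.9°) = 220000 × 0.3272 = 71990 km².
True area of desert tract: 272000 × cos(44.4°) = 272000 × 0.7145 = 194300 km².
Ratio = 71990 / 194300 ≈ 0.370.

0.370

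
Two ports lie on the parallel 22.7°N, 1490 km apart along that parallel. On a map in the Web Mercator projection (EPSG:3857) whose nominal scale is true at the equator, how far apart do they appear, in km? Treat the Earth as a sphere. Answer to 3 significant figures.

Mercator is conformal, so the point scale is isotropic: h = k = sec φ = 1/cos φ.
Along the parallel, k = sec 22.7° = 1/0.9225 = 1.084.
Map distance = 1490 × 1.084 ≈ 1620 km.

1620 km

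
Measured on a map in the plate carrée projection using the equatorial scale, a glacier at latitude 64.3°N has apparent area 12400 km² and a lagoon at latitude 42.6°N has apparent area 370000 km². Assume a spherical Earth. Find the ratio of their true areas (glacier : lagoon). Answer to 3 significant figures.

0.0197

On the plate carrée, areal scale = h·k = 1 × sec φ, so true area = apparent × cos φ.
True area of glacier: 12400 × cos(64.3°) = 12400 × 0.4337 = 5377 km².
True area of lagoon: 370000 × cos(42.6°) = 370000 × 0.7361 = 272400 km².
Ratio = 5377 / 272400 ≈ 0.0197.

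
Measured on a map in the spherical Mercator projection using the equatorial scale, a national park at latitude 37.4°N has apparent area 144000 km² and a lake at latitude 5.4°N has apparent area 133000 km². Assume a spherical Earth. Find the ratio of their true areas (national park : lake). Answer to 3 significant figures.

Since Mercator area scale is 1/cos²φ, the true area equals the apparent area multiplied by cos²φ.
True area of national park: 144000 × cos²(37.4°) = 144000 × 0.6311 = 90880 km².
True area of lake: 133000 × cos²(5.4°) = 133000 × 0.9911 = 131800 km².
Ratio = 90880 / 131800 ≈ 0.689.

0.689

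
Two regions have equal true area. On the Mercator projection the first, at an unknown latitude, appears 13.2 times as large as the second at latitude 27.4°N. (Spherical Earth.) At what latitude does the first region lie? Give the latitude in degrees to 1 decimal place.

75.9°

On Mercator, (apparent₁)/(apparent₂) = sec²φ₁ / sec²φ₂ when true areas are equal.
cos²φ₂ / cos²φ₁ = 13.2  ⇒  cos φ₁ = cos 27.4° / √13.2 = 0.8878/3.633 = 0.2444.
φ₁ = arccos(0.2444) ≈ 75.9°.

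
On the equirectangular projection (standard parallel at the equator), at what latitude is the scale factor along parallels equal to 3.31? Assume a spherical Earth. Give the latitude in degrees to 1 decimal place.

Plate carrée: h = 1, k = sec φ along parallels.
sec φ = 3.31  ⇒  cos φ = 0.3021  ⇒  φ ≈ 72.4°.

72.4°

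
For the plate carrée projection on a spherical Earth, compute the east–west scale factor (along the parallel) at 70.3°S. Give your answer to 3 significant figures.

2.97

Plate carrée maps x = Rλ, y = Rφ. The meridian scale is h = 1 and the parallel scale is k = 1/cos φ = sec φ.
k = 1/cos 70.3° = 1/0.3371 = 2.967.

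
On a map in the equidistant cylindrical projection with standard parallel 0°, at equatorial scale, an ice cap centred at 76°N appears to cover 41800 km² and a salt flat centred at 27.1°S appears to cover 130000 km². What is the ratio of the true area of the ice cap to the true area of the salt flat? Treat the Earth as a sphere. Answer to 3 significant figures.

0.0874

On the plate carrée, areal scale = h·k = 1 × sec φ, so true area = apparent × cos φ.
True area of ice cap: 41800 × cos(76°) = 41800 × 0.2419 = 10110 km².
True area of salt flat: 130000 × cos(27.1°) = 130000 × 0.8902 = 115700 km².
Ratio = 10110 / 115700 ≈ 0.0874.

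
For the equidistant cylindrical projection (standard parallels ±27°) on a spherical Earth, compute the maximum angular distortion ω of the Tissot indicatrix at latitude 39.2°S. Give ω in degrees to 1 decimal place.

The equidistant cylindrical projection with φ₀ = 27° has h = 1 (meridians true) and k = cos φ₀ / cos φ along parallels.
At 39.2°: h = 1.000, k = 1.150; principal scales a = 1.150, b = 1.000.
sin(ω/2) = (a − b)/(a + b) = 0.1498/2.150 = 0.06967, so ω = 2 arcsin(0.06967) ≈ 8.0°.

8.0°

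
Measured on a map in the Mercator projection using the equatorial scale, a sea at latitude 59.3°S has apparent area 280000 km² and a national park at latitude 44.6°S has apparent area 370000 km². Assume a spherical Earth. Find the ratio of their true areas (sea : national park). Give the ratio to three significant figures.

0.389

On Mercator the areal scale is sec²φ, so true area = apparent × cos²φ.
True area of sea: 280000 × cos²(59.3°) = 280000 × 0.2607 = 72980 km².
True area of national park: 370000 × cos²(44.6°) = 370000 × 0.5070 = 187600 km².
Ratio = 72980 / 187600 ≈ 0.389.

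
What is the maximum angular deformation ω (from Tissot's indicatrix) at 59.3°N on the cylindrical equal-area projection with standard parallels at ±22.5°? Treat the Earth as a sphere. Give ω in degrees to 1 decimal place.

Cylindrical equal-area (φ₀ = 22.5°): h = cos φ / cos 22.5° along meridians, k = cos 22.5° / cos φ along parallels; h·k = 1.
At 59.3°: h = 0.5526, k = 1.810; principal scales a = 1.810, b = 0.5526.
sin(ω/2) = (a − b)/(a + b) = 1.257/2.362 = 0.5321, so ω = 2 arcsin(0.5321) ≈ 64.3°.

64.3°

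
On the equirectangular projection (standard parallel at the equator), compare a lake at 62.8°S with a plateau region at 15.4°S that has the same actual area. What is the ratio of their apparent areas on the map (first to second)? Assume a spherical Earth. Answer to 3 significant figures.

2.11

Plate carrée maps x = Rλ, y = Rφ. The meridian scale is h = 1 and the parallel scale is k = 1/cos φ = sec φ.
Areal scale at 62.8°: h·k = 1.000 × 2.188 = 2.188.
Areal scale at 15.4°: h·k = 1.000 × 1.037 = 1.037.
Ratio = 2.188/1.037 ≈ 2.11.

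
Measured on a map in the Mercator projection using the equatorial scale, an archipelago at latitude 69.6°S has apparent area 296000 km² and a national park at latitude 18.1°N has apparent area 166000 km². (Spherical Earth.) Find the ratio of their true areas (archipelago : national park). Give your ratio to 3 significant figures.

0.240

Mercator's areal exaggeration is sec²φ; hence true area = (apparent area) · cos²φ.
True area of archipelago: 296000 × cos²(69.6°) = 296000 × 0.1215 = 35960 km².
True area of national park: 166000 × cos²(18.1°) = 166000 × 0.9035 = 150000 km².
Ratio = 35960 / 150000 ≈ 0.240.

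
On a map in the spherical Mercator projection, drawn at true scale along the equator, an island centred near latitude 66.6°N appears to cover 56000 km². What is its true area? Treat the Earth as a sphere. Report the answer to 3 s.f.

8830 km²

Mercator is conformal, so the point scale is isotropic: h = k = sec φ = 1/cos φ.
Areal scale = k² = sec²φ = 1/cos²(66.6°) = 1/0.3971² = 6.340.
True area = apparent / (areal scale) = 56000 / 6.340 ≈ 8830 km².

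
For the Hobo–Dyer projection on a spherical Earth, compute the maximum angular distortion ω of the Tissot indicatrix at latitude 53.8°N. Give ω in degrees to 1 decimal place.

Hobo–Dyer is a cylindrical equal-area projection with standard parallels at ±37.5°. For cylindrical equal-area with standard parallel φ₀, h = cos φ / cos φ₀ and k = cos φ₀ / cos φ, so h·k = 1.
At 53.8°: h = 0.7444, k = 1.343; principal scales a = 1.343, b = 0.7444.
sin(ω/2) = (a − b)/(a + b) = 0.5988/2.088 = 0.2868, so ω = 2 arcsin(0.2868) ≈ 33.3°.

33.3°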